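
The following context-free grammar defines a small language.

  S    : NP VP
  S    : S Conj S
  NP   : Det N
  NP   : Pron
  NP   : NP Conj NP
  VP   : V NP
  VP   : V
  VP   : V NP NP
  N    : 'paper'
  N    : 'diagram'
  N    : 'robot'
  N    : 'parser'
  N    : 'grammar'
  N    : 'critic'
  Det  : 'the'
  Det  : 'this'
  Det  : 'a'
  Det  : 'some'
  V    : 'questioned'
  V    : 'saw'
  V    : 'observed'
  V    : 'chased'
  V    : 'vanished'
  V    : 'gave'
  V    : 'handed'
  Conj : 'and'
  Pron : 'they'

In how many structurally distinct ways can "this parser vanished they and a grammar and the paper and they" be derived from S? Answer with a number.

5

Two of the 5 distinct bracketings:
[S [NP [Det this] [N parser]] [VP [V vanished] [NP [NP [Pron they]] [Conj and] [NP [NP [Det a] [N grammar]] [Conj and] [NP [NP [Det the] [N paper]] [Conj and] [NP [Pron they]]]]]]]
[S [NP [Det this] [N parser]] [VP [V vanished] [NP [NP [Pron they]] [Conj and] [NP [NP [NP [Det a] [N grammar]] [Conj and] [NP [Det the] [N paper]]] [Conj and] [NP [Pron they]]]]]]
The trees differ in how a recursive rule is bracketed over the same span.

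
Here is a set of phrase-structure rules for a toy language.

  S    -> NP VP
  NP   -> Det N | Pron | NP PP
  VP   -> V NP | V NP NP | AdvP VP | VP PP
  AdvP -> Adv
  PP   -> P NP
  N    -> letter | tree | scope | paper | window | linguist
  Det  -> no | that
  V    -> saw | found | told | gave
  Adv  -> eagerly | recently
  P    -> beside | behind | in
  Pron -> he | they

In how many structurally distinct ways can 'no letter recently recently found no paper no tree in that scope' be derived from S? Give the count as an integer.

Two of the 4 distinct bracketings:
[S [NP [Det no] [N letter]] [VP [AdvP [Adv recently]] [VP [AdvP [Adv recently]] [VP [V found] [NP [Det no] [N paper]] [NP [NP [Det no] [N tree]] [PP [P in] [NP [Det that] [N scope]]]]]]]]
[S [NP [Det no] [N letter]] [VP [AdvP [Adv recently]] [VP [AdvP [Adv recently]] [VP [VP [V found] [NP [Det no] [N paper]] [NP [Det no] [N tree]]] [PP [P in] [NP [Det that] [N scope]]]]]]]
The difference turns on whether NP → NP PP is used at the relevant span, versus an alternative expansion of NP.

4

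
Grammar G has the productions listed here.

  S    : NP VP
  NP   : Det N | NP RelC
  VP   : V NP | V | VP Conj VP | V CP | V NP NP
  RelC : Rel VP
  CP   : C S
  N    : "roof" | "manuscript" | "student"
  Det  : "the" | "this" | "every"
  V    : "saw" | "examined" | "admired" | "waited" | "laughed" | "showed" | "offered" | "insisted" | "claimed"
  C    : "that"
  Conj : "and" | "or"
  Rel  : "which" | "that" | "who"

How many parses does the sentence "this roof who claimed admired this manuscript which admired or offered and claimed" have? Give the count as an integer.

5

Two of the 5 distinct bracketings:
[S [NP [NP [Det this] [N roof]] [RelC [Rel who] [VP [V claimed]]]] [VP [V admired] [NP [NP [Det this] [N manuscript]] [RelC [Rel which] [VP [VP [V admired]] [Conj or] [VP [VP [V offered]] [Conj and] [VP [V claimed]]]]]]]]
[S [NP [NP [Det this] [N roof]] [RelC [Rel who] [VP [V claimed]]]] [VP [V admired] [NP [NP [Det this] [N manuscript]] [RelC [Rel which] [VP [VP [VP [V admired]] [Conj or] [VP [V offered]]] [Conj and] [VP [V claimed]]]]]]]
The trees differ in how a recursive rule is bracketed over the same span.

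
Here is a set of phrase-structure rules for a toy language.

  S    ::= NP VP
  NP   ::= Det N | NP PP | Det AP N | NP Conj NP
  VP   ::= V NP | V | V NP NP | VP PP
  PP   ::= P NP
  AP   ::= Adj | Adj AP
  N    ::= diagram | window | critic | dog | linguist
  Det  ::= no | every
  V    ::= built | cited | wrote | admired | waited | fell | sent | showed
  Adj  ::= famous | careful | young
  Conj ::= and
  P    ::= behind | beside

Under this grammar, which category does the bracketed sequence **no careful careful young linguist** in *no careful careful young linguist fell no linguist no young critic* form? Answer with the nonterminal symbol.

S
  NP
    Det: no
    AP
      Adj: careful
      AP
        Adj: careful
        AP
          Adj: young
    N: linguist
  VP
    V: fell
    NP
      Det: no
      N: linguist
    NP
      Det: no
      AP
        Adj: young
      N: critic
The span 'no careful careful young linguist' is the NP node built by NP → Det AP N.

NP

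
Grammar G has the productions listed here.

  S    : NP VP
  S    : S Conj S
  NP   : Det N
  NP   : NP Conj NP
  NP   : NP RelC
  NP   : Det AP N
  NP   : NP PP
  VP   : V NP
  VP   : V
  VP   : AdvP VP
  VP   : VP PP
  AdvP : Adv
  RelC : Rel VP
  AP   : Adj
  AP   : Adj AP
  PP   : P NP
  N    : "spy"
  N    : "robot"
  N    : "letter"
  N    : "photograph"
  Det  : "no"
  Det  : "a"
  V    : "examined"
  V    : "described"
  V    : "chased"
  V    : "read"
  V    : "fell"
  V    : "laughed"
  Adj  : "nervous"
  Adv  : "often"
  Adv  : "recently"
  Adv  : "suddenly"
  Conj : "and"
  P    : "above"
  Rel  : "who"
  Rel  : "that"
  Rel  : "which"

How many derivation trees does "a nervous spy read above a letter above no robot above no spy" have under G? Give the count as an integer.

5

Two of the 5 distinct bracketings:
[S [NP [Det a] [AP [Adj nervous]] [N spy]] [VP [VP [V read]] [PP [P above] [NP [NP [Det a] [N letter]] [PP [P above] [NP [NP [Det no] [N robot]] [PP [P above] [NP [Det no] [N spy]]]]]]]]]
[S [NP [Det a] [AP [Adj nervous]] [N spy]] [VP [VP [V read]] [PP [P above] [NP [NP [NP [Det a] [N letter]] [PP [P above] [NP [Det no] [N robot]]]] [PP [P above] [NP [Det no] [N spy]]]]]]]
The trees differ in how a recursive rule is bracketed over the same span.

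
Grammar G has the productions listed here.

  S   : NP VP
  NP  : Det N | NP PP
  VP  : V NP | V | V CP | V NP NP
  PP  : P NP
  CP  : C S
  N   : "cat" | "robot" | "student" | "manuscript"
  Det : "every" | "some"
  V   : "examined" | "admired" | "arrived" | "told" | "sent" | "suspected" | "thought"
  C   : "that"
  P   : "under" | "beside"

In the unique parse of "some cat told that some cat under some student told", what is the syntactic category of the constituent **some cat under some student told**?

S
  NP
    Det: some
    N: cat
  VP
    V: told
    CP
      C: that
      S
        NP
          NP
            Det: some
            N: cat
          PP
            P: under
            NP
              Det: some
              N: student
        VP
          V: told
The span 'some cat under some student told' is the S node built by S → NP VP.

S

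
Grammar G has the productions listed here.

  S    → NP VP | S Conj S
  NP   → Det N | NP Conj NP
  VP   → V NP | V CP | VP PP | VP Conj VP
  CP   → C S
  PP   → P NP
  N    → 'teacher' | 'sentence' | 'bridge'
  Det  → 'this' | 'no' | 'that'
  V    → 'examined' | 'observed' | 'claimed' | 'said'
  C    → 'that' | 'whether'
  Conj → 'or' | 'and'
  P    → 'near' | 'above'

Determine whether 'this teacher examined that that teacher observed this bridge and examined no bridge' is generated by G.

S
  NP
    Det: this
    N: teacher
  VP
    V: examined
    CP
      C: that
      S
        NP
          Det: that
          N: teacher
        VP
          VP
            V: observed
            NP
              Det: this
              N: bridge
          Conj: and
          VP
            V: examined
            NP
              Det: no
              N: bridge
Each bracket corresponds to one application of a listed rule, so the string is derivable from S.

Grammatical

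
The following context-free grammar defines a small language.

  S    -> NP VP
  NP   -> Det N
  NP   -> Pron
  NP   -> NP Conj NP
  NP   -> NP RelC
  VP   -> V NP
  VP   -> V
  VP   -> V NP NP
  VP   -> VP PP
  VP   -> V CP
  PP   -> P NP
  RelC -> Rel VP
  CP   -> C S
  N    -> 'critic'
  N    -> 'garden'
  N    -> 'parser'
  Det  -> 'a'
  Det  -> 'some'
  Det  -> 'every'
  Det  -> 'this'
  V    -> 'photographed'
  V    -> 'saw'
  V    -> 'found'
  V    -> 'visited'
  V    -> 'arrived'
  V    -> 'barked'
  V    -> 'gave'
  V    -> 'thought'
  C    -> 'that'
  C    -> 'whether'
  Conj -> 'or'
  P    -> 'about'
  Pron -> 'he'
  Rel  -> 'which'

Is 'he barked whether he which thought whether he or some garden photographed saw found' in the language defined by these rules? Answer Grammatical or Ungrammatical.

Ungrammatical

For S → NP VP, the only prefix that parses as NP is 'he', but the remainder 'barked whether he which thought whether he or some garden photographed saw found' is not a VP under these rules.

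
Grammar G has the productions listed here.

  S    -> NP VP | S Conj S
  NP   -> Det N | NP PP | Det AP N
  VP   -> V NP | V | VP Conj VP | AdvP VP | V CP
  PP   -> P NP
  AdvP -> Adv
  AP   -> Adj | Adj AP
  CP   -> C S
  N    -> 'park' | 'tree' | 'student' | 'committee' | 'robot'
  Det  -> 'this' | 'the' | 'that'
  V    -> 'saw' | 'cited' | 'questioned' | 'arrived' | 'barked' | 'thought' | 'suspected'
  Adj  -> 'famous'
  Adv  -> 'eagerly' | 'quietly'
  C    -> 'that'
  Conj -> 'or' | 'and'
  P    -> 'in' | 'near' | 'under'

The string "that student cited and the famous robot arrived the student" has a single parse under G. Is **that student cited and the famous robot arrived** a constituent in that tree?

[S [S [NP [Det that] [N student]] [VP [V cited]]] [Conj and] [S [NP [Det the] [AP [Adj famous]] [N robot]] [VP [V arrived] [NP [Det the] [N student]]]]]
The smallest constituent containing 'that student cited and the famous robot arrived' is the S spanning 'that student cited and the famous robot arrived the student'; no single node in the tree dominates exactly the given words.

No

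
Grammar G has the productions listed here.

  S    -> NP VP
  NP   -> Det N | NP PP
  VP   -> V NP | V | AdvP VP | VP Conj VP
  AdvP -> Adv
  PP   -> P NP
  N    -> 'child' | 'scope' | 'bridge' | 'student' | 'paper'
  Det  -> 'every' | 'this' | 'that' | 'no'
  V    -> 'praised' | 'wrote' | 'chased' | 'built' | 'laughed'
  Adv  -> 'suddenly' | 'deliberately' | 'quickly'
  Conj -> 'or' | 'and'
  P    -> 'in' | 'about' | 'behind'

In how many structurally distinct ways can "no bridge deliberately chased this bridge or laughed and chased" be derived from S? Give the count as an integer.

Two of the 5 distinct bracketings:
[S [NP [Det no] [N bridge]] [VP [AdvP [Adv deliberately]] [VP [VP [V chased] [NP [Det this] [N bridge]]] [Conj or] [VP [VP [V laughed]] [Conj and] [VP [V chased]]]]]]
[S [NP [Det no] [N bridge]] [VP [AdvP [Adv deliberately]] [VP [VP [VP [V chased] [NP [Det this] [N bridge]]] [Conj or] [VP [V laughed]]] [Conj and] [VP [V chased]]]]]
The trees differ in how a recursive rule is bracketed over the same span.

5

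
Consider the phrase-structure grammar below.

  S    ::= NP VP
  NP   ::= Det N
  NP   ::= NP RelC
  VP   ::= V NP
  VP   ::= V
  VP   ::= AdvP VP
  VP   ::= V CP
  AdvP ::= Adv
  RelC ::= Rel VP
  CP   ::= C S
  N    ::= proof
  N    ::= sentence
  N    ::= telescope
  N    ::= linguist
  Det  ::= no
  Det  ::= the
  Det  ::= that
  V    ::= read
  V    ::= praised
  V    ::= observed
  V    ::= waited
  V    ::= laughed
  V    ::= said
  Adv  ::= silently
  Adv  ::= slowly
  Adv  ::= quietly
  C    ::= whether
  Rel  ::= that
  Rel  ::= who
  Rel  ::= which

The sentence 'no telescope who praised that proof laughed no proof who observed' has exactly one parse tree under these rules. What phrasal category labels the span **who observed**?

RelC

[S [NP [NP [Det no] [N telescope]] [RelC [Rel who] [VP [V praised] [NP [Det that] [N proof]]]]] [VP [V laughed] [NP [NP [Det no] [N proof]] [RelC [Rel who] [VP [V observed]]]]]]
The span 'who observed' is the RelC node built by RelC → Rel VP.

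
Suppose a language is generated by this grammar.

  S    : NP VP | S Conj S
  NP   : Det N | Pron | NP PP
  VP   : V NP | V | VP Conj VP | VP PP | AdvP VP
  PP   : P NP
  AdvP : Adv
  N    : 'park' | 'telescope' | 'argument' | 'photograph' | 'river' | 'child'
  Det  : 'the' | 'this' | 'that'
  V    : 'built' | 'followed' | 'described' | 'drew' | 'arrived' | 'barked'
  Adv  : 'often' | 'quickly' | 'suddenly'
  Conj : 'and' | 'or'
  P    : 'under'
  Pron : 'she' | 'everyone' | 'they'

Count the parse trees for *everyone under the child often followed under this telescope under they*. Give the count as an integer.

Two of the 5 distinct bracketings:
[S [NP [NP [Pron everyone]] [PP [P under] [NP [Det the] [N child]]]] [VP [VP [AdvP [Adv often]] [VP [V followed]]] [PP [P under] [NP [NP [Det this] [N telescope]] [PP [P under] [NP [Pron they]]]]]]]
[S [NP [NP [Pron everyone]] [PP [P under] [NP [Det the] [N child]]]] [VP [VP [VP [AdvP [Adv often]] [VP [V followed]]] [PP [P under] [NP [Det this] [N telescope]]]] [PP [P under] [NP [Pron they]]]]]
The trees differ in how a recursive rule is bracketed over the same span.

5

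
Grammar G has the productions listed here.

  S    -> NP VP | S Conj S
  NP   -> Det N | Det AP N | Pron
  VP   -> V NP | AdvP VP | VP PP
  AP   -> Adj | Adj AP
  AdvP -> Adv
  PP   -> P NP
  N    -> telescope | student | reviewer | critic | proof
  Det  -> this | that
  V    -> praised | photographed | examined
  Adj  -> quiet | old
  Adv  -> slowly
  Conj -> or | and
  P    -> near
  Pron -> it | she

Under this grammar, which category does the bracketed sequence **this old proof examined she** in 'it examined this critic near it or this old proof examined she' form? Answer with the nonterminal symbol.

S
  S
    NP
      Pron: it
    VP
      VP
        V: examined
        NP
          Det: this
          N: critic
      PP
        P: near
        NP
          Pron: it
  Conj: or
  S
    NP
      Det: this
      AP
        Adj: old
      N: proof
    VP
      V: examined
      NP
        Pron: she
The span 'this old proof examined she' is the S node built by S → NP VP.

S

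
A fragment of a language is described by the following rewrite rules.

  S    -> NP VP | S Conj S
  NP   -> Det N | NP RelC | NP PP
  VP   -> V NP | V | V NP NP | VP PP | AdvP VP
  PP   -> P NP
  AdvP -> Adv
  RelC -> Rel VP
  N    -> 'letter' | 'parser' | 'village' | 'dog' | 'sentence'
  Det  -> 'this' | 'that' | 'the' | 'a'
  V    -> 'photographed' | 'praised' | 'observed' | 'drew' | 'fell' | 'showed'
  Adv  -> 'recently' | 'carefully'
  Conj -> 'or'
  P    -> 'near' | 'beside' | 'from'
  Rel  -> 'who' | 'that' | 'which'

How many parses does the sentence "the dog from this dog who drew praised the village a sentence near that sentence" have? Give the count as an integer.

4

Two of the 4 distinct bracketings:
[S [NP [NP [NP [Det the] [N dog]] [PP [P from] [NP [Det this] [N dog]]]] [RelC [Rel who] [VP [V drew]]]] [VP [V praised] [NP [Det the] [N village]] [NP [NP [Det a] [N sentence]] [PP [P near] [NP [Det that] [N sentence]]]]]]
[S [NP [NP [NP [Det the] [N dog]] [PP [P from] [NP [Det this] [N dog]]]] [RelC [Rel who] [VP [V drew]]]] [VP [VP [V praised] [NP [Det the] [N village]] [NP [Det a] [N sentence]]] [PP [P near] [NP [Det that] [N sentence]]]]]
The difference turns on whether VP → VP PP is used at the relevant span, versus an alternative expansion of VP.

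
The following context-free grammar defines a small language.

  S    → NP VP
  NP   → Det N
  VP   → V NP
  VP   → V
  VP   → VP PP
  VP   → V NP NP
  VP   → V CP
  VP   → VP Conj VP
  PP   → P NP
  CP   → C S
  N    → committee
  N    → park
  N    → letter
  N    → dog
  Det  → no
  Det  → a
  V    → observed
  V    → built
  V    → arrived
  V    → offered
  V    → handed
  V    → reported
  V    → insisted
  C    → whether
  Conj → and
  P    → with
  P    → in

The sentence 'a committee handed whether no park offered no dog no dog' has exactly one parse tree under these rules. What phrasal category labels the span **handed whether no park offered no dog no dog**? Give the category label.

[S [NP [Det a] [N committee]] [VP [V handed] [CP [C whether] [S [NP [Det no] [N park]] [VP [V offered] [NP [Det no] [N dog]] [NP [Det no] [N dog]]]]]]]
The span 'handed whether no park offered no dog no dog' is the VP node built by VP → V CP.

VP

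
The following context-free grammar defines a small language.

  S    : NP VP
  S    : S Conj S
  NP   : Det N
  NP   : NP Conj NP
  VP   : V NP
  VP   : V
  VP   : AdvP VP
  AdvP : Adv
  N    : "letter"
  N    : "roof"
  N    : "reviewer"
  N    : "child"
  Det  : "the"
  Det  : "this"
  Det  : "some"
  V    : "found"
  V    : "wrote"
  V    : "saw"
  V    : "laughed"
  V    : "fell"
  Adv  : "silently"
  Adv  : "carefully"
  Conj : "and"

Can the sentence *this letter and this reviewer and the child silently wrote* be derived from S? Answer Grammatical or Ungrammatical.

[S [NP [NP [Det this] [N letter]] [Conj and] [NP [NP [Det this] [N reviewer]] [Conj and] [NP [Det the] [N child]]]] [VP [AdvP [Adv silently]] [VP [V wrote]]]]
Every word is introduced by a lexical rule and the phrasal rules combine the resulting categories into a single S.

Grammatical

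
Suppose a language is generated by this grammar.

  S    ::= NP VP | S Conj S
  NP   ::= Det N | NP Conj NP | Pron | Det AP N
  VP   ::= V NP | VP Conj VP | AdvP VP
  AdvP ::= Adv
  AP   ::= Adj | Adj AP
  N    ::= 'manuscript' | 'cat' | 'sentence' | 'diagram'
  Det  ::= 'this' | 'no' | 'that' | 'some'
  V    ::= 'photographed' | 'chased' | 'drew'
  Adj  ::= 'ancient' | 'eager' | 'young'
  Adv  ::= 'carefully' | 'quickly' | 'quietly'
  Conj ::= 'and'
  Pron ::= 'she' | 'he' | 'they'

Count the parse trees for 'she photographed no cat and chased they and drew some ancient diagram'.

The two bracketings:
[S [NP [Pron she]] [VP [VP [V photographed] [NP [Det no] [N cat]]] [Conj and] [VP [VP [V chased] [NP [Pron they]]] [Conj and] [VP [V drew] [NP [Det some] [AP [Adj ancient]] [N diagram]]]]]]
[S [NP [Pron she]] [VP [VP [VP [V photographed] [NP [Det no] [N cat]]] [Conj and] [VP [V chased] [NP [Pron they]]]] [Conj and] [VP [V drew] [NP [Det some] [AP [Adj ancient]] [N diagram]]]]]
The trees differ in how a recursive rule is bracketed over the same span.

2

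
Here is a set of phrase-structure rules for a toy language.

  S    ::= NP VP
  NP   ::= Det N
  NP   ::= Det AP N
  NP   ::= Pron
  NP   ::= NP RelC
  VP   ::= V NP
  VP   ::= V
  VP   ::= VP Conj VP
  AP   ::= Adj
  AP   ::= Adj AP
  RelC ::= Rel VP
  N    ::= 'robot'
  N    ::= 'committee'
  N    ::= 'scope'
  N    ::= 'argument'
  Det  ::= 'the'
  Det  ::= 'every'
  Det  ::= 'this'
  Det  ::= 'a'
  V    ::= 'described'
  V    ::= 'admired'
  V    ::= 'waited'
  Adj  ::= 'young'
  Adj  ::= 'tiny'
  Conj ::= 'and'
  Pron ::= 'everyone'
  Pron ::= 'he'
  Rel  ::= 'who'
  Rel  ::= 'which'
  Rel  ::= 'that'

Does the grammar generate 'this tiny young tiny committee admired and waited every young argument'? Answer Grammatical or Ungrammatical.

[S [NP [Det this] [AP [Adj tiny] [AP [Adj young] [AP [Adj tiny]]]] [N committee]] [VP [VP [V admired]] [Conj and] [VP [V waited] [NP [Det every] [AP [Adj young]] [N argument]]]]]
Each bracket corresponds to one application of a listed rule, so the string is derivable from S.

Grammatical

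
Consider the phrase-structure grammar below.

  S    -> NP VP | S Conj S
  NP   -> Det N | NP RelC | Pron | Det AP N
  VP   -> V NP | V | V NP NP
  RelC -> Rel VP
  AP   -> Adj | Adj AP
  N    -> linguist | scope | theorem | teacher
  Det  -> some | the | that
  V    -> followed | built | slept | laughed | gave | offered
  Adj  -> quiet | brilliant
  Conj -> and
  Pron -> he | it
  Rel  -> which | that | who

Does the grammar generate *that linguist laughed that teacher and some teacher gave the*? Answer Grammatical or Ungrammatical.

Ungrammatical

For S → NP VP, the only prefix that parses as NP is 'that linguist', but the remainder 'laughed that teacher and some teacher gave the' is not a VP under these rules. The alternative S rule S → S Conj S likewise has no satisfying split.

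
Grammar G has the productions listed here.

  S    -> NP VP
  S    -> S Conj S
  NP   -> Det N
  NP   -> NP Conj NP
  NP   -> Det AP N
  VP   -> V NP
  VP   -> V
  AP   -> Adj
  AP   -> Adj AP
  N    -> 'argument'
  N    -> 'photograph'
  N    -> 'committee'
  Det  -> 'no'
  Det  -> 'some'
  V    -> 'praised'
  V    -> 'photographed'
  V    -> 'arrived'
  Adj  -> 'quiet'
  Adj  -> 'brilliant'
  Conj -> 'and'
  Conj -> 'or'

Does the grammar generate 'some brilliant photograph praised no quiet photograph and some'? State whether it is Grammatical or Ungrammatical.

Ungrammatical

For S → NP VP, the only prefix that parses as NP is 'some brilliant photograph', but the remainder 'praised no quiet photograph and some' is not a VP under these rules. The alternative S rule S → S Conj S likewise has no satisfying split.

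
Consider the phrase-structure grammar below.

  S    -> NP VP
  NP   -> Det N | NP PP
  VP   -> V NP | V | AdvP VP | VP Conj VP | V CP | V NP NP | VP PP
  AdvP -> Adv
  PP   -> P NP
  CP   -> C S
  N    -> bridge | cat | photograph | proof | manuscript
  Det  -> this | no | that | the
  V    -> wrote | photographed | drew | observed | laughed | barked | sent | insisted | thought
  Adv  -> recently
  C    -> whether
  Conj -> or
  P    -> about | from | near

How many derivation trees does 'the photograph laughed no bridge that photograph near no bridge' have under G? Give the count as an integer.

The two bracketings:
[S [NP [Det the] [N photograph]] [VP [V laughed] [NP [Det no] [N bridge]] [NP [NP [Det that] [N photograph]] [PP [P near] [NP [Det no] [N bridge]]]]]]
[S [NP [Det the] [N photograph]] [VP [VP [V laughed] [NP [Det no] [N bridge]] [NP [Det that] [N photograph]]] [PP [P near] [NP [Det no] [N bridge]]]]]
The difference turns on whether NP → NP PP is used at the relevant span, versus an alternative expansion of NP.

2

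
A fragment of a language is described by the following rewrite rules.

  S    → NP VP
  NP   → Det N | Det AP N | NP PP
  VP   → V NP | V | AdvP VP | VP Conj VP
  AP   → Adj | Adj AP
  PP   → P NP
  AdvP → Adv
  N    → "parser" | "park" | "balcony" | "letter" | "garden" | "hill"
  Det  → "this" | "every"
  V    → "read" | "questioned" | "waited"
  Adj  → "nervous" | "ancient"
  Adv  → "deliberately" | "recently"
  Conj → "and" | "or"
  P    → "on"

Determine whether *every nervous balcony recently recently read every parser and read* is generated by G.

S
  NP
    Det: every
    AP
      Adj: nervous
    N: balcony
  VP
    AdvP
      Adv: recently
    VP
      AdvP
        Adv: recently
      VP
        VP
          V: read
          NP
            Det: every
            N: parser
        Conj: and
        VP
          V: read
Each bracket corresponds to one application of a listed rule, so the string is derivable from S.

Grammatical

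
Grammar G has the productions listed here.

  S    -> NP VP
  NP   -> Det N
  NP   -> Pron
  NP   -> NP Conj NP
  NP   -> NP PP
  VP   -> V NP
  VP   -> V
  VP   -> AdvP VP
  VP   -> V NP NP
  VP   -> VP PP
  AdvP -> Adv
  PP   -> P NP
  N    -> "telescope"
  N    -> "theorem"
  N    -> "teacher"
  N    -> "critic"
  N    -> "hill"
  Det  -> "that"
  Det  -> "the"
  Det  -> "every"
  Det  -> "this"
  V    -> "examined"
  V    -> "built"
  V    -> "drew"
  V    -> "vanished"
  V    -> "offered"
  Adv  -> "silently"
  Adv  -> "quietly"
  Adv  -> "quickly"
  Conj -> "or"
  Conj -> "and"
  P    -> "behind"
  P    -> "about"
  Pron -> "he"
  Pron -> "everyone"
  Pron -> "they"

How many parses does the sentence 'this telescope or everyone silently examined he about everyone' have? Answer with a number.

Two of the 3 distinct bracketings:
[S [NP [NP [Det this] [N telescope]] [Conj or] [NP [Pron everyone]]] [VP [AdvP [Adv silently]] [VP [V examined] [NP [NP [Pron he]] [PP [P about] [NP [Pron everyone]]]]]]]
[S [NP [NP [Det this] [N telescope]] [Conj or] [NP [Pron everyone]]] [VP [AdvP [Adv silently]] [VP [VP [V examined] [NP [Pron he]]] [PP [P about] [NP [Pron everyone]]]]]]
The difference turns on whether NP → NP PP is used at the relevant span, versus an alternative expansion of NP.

3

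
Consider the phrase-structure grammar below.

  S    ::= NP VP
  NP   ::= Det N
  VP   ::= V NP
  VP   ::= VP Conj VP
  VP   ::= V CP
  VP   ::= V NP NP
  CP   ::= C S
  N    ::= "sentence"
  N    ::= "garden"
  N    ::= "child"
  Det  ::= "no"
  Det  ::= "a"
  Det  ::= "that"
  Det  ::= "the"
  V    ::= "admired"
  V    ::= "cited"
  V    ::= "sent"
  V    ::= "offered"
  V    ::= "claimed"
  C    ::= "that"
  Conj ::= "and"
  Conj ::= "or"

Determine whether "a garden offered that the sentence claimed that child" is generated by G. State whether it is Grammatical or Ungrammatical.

Grammatical

[S [NP [Det a] [N garden]] [VP [V offered] [CP [C that] [S [NP [Det the] [N sentence]] [VP [V claimed] [NP [Det that] [N child]]]]]]]
The bracketing above is licensed at every node by one of the given productions, with S at the root.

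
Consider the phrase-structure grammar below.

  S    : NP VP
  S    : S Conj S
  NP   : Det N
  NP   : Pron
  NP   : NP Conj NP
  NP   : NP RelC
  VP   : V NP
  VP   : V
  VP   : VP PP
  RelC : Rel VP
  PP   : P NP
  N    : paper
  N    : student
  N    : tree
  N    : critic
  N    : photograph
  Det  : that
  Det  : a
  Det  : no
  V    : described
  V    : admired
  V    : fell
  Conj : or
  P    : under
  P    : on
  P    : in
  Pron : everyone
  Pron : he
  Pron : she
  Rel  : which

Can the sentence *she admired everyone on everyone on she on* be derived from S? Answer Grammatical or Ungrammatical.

Ungrammatical

For S → NP VP, the only prefix that parses as NP is 'she', but the remainder 'admired everyone on everyone on she on' is not a VP under these rules. The alternative S rule S → S Conj S likewise has no satisfying split.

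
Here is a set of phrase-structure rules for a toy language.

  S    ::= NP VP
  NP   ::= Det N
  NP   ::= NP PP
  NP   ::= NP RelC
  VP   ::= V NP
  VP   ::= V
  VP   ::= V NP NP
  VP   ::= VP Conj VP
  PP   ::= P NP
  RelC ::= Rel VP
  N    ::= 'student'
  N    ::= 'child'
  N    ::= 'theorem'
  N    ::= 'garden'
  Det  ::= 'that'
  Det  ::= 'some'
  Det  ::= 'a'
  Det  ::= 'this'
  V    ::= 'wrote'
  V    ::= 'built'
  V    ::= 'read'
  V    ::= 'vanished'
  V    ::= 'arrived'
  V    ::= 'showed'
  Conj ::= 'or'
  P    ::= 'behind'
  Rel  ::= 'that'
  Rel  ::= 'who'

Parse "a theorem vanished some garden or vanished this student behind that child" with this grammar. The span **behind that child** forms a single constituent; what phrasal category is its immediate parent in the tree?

S
  NP
    Det: a
    N: theorem
  VP
    VP
      V: vanished
      NP
        Det: some
        N: garden
    Conj: or
    VP
      V: vanished
      NP
        NP
          Det: this
          N: student
        PP
          P: behind
          NP
            Det: that
            N: child
The span 'behind that child' is the PP node built by PP → P NP.
Its mother is the NP built by NP → NP PP.

NP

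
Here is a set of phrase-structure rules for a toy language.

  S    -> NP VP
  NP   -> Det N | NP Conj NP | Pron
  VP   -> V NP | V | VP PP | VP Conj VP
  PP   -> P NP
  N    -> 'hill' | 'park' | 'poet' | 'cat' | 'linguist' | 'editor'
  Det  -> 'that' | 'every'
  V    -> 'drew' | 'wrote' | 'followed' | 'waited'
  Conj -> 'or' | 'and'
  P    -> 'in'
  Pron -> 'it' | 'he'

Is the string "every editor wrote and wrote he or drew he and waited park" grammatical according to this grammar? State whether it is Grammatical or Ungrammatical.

Ungrammatical

A V word can never sit immediately before an N word in any string this grammar generates, so the substring 'waited park' rules out a derivation.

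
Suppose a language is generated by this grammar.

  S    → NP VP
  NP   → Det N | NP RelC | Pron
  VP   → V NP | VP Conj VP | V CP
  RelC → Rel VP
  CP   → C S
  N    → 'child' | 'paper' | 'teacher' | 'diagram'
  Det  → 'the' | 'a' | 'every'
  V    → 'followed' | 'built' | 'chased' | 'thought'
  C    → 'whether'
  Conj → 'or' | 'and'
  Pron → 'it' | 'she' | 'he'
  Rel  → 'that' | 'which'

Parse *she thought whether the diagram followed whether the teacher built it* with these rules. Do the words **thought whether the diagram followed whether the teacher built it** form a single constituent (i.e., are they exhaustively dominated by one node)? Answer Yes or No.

Yes

[S [NP [Pron she]] [VP [V thought] [CP [C whether] [S [NP [Det the] [N diagram]] [VP [V followed] [CP [C whether] [S [NP [Det the] [N teacher]] [VP [V built] [NP [Pron it]]]]]]]]]]
The words 'thought whether the diagram followed whether the teacher built it' are exhaustively dominated by a single VP node (built by VP → V CP), so they form a constituent.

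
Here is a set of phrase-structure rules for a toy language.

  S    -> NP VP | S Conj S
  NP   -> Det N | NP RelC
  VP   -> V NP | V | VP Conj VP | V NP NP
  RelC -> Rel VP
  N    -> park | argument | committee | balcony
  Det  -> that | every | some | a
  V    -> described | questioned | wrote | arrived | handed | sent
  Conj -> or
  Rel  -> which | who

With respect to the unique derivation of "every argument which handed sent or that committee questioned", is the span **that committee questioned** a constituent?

Yes

[S [S [NP [NP [Det every] [N argument]] [RelC [Rel which] [VP [V handed]]]] [VP [V sent]]] [Conj or] [S [NP [Det that] [N committee]] [VP [V questioned]]]]
The words 'that committee questioned' are exhaustively dominated by a single S node (built by S → NP VP), so they form a constituent.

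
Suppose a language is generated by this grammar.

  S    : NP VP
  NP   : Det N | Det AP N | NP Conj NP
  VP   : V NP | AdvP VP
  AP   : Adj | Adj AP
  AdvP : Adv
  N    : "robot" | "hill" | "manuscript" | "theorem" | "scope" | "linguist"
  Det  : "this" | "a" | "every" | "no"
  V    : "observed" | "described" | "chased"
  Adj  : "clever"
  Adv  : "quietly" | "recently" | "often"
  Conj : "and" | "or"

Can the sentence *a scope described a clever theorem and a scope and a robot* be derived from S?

S
  NP
    Det: a
    N: scope
  VP
    V: described
    NP
      NP
        Det: a
        AP
          Adj: clever
        N: theorem
      Conj: and
      NP
        NP
          Det: a
          N: scope
        Conj: and
        NP
          Det: a
          N: robot
Every word is introduced by a lexical rule and the phrasal rules combine the resulting categories into a single S.

Grammatical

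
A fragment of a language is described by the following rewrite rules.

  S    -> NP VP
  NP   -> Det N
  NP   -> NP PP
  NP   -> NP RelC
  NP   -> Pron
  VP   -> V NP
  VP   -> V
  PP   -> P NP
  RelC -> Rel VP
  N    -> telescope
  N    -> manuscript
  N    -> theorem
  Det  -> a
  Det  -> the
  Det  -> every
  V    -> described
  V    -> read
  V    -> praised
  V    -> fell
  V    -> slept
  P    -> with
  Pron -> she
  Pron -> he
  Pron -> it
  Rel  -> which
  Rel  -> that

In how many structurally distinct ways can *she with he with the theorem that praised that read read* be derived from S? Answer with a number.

Two of the 9 distinct bracketings:
[S [NP [NP [Pron she]] [PP [P with] [NP [NP [Pron he]] [PP [P with] [NP [NP [NP [Det the] [N theorem]] [RelC [Rel that] [VP [V praised]]]] [RelC [Rel that] [VP [V read]]]]]]]] [VP [V read]]]
[S [NP [NP [Pron she]] [PP [P with] [NP [NP [NP [Pron he]] [PP [P with] [NP [NP [Det the] [N theorem]] [RelC [Rel that] [VP [V praised]]]]]] [RelC [Rel that] [VP [V read]]]]]] [VP [V read]]]
The trees differ in how a recursive rule is bracketed over the same span.

9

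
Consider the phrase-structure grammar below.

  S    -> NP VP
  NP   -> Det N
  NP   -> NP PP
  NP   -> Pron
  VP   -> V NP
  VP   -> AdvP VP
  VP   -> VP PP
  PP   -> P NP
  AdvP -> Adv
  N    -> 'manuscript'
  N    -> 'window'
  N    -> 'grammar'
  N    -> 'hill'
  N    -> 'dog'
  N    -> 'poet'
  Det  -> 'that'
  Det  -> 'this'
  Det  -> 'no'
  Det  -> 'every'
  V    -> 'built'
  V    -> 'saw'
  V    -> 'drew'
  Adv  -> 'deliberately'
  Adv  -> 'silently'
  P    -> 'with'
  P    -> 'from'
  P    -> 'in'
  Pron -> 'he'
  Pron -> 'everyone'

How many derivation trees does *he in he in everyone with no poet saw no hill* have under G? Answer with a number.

Two of the 5 distinct bracketings:
[S [NP [NP [Pron he]] [PP [P in] [NP [NP [Pron he]] [PP [P in] [NP [NP [Pron everyone]] [PP [P with] [NP [Det no] [N poet]]]]]]]] [VP [V saw] [NP [Det no] [N hill]]]]
[S [NP [NP [Pron he]] [PP [P in] [NP [NP [NP [Pron he]] [PP [P in] [NP [Pron everyone]]]] [PP [P with] [NP [Det no] [N poet]]]]]] [VP [V saw] [NP [Det no] [N hill]]]]
The trees differ in how a recursive rule is bracketed over the same span.

5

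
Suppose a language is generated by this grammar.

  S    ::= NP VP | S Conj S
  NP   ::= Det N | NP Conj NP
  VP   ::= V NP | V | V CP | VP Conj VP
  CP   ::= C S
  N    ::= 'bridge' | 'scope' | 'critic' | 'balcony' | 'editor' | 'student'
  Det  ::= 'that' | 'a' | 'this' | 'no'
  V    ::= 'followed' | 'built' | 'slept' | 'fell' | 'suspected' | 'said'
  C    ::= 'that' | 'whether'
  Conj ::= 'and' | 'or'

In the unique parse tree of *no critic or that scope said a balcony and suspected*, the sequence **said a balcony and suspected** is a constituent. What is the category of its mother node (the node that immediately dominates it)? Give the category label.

S
  NP
    NP
      Det: no
      N: critic
    Conj: or
    NP
      Det: that
      N: scope
  VP
    VP
      V: said
      NP
        Det: a
        N: balcony
    Conj: and
    VP
      V: suspected
The span 'said a balcony and suspected' is the VP node built by VP → VP Conj VP.
Its mother is the S built by S → NP VP.

S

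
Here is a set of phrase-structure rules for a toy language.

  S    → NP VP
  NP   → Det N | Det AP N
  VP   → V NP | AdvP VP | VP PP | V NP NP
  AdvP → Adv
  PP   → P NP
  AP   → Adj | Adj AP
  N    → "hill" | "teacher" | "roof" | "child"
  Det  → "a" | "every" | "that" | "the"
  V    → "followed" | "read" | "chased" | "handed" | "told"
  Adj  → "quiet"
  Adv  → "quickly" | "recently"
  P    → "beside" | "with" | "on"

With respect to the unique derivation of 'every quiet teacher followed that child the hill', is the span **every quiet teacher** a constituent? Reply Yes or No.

[S [NP [Det every] [AP [Adj quiet]] [N teacher]] [VP [V followed] [NP [Det that] [N child]] [NP [Det the] [N hill]]]]
The words 'every quiet teacher' are exhaustively dominated by a single NP node (built by NP → Det AP N), so they form a constituent.

Yes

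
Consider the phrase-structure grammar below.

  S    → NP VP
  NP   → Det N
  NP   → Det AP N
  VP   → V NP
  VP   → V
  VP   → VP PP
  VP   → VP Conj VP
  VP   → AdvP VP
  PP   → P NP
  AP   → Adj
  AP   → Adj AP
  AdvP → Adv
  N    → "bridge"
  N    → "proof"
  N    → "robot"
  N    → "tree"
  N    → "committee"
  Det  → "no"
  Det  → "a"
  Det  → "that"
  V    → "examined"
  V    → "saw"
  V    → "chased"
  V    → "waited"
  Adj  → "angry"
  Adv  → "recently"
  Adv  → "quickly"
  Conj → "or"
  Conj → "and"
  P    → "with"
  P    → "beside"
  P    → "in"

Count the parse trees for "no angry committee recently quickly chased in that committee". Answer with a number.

Two of the 3 distinct bracketings:
[S [NP [Det no] [AP [Adj angry]] [N committee]] [VP [VP [AdvP [Adv recently]] [VP [AdvP [Adv quickly]] [VP [V chased]]]] [PP [P in] [NP [Det that] [N committee]]]]]
[S [NP [Det no] [AP [Adj angry]] [N committee]] [VP [AdvP [Adv recently]] [VP [VP [AdvP [Adv quickly]] [VP [V chased]]] [PP [P in] [NP [Det that] [N committee]]]]]]
The trees differ in how a recursive rule is bracketed over the same span.

3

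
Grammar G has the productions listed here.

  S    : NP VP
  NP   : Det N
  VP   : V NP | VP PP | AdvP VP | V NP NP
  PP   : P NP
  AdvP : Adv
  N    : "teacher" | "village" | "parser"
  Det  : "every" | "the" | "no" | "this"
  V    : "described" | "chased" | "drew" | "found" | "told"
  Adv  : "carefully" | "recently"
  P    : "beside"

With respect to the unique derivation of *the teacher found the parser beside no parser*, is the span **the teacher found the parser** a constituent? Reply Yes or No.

No

[S [NP [Det the] [N teacher]] [VP [VP [V found] [NP [Det the] [N parser]]] [PP [P beside] [NP [Det no] [N parser]]]]]
The smallest constituent containing 'the teacher found the parser' is the S spanning 'the teacher found the parser beside no parser'; no single node in the tree dominates exactly the given words.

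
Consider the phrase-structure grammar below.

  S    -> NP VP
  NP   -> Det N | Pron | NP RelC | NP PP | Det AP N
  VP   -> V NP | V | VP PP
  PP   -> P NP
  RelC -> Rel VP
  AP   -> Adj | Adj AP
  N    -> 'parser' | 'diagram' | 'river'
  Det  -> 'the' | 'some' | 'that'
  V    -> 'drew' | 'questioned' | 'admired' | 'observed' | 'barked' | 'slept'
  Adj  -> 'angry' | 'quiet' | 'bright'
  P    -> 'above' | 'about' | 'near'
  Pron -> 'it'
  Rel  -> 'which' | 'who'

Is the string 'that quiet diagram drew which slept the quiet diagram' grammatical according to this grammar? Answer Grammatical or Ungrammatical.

Ungrammatical

For S → NP VP, the only prefix that parses as NP is 'that quiet diagram', but the remainder 'drew which slept the quiet diagram' is not a VP under these rules.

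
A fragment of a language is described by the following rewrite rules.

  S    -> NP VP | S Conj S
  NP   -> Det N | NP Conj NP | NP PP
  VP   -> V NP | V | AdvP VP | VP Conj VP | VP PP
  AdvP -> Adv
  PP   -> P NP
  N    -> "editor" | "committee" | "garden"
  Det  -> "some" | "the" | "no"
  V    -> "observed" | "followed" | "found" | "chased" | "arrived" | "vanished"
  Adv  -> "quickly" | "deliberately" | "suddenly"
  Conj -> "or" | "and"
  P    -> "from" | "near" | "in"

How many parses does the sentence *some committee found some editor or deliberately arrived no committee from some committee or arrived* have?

Two of the 9 distinct bracketings:
[S [NP [Det some] [N committee]] [VP [VP [V found] [NP [Det some] [N editor]]] [Conj or] [VP [AdvP [Adv deliberately]] [VP [VP [V arrived] [NP [NP [Det no] [N committee]] [PP [P from] [NP [Det some] [N committee]]]]] [Conj or] [VP [V arrived]]]]]]
[S [NP [Det some] [N committee]] [VP [VP [V found] [NP [Det some] [N editor]]] [Conj or] [VP [AdvP [Adv deliberately]] [VP [VP [VP [V arrived] [NP [Det no] [N committee]]] [PP [P from] [NP [Det some] [N committee]]]] [Conj or] [VP [V arrived]]]]]]
The difference turns on whether NP → NP PP is used at the relevant span, versus an alternative expansion of NP.

9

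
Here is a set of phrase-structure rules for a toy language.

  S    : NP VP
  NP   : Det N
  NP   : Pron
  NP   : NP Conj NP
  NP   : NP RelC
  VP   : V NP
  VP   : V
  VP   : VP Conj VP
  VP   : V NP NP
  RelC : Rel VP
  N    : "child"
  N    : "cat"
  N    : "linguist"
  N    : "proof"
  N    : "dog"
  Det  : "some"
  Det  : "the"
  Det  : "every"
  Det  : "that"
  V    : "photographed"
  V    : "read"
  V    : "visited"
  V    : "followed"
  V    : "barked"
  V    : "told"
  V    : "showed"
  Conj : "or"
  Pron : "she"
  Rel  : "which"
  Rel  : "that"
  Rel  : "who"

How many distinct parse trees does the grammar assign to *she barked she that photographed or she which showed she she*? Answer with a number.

Two of the 4 distinct bracketings:
[S [NP [Pron she]] [VP [V barked] [NP [NP [NP [Pron she]] [RelC [Rel that] [VP [V photographed]]]] [Conj or] [NP [NP [Pron she]] [RelC [Rel which] [VP [V showed] [NP [Pron she]] [NP [Pron she]]]]]]]]
[S [NP [Pron she]] [VP [V barked] [NP [NP [NP [NP [Pron she]] [RelC [Rel that] [VP [V photographed]]]] [Conj or] [NP [Pron she]]] [RelC [Rel which] [VP [V showed] [NP [Pron she]] [NP [Pron she]]]]]]]
The trees differ in how a recursive rule is bracketed over the same span.

4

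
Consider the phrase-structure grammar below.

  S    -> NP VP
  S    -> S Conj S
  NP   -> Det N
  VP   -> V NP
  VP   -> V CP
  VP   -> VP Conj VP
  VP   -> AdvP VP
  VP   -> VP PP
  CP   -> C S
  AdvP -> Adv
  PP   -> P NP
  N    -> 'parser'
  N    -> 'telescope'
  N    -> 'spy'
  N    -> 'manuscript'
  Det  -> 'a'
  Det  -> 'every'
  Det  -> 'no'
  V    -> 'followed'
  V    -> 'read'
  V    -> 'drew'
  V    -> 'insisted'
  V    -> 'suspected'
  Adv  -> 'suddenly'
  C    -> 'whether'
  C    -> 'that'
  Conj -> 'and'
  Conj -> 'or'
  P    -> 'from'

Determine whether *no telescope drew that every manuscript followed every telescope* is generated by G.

[S [NP [Det no] [N telescope]] [VP [V drew] [CP [C that] [S [NP [Det every] [N manuscript]] [VP [V followed] [NP [Det every] [N telescope]]]]]]]
Each bracket corresponds to one application of a listed rule, so the string is derivable from S.

Grammatical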